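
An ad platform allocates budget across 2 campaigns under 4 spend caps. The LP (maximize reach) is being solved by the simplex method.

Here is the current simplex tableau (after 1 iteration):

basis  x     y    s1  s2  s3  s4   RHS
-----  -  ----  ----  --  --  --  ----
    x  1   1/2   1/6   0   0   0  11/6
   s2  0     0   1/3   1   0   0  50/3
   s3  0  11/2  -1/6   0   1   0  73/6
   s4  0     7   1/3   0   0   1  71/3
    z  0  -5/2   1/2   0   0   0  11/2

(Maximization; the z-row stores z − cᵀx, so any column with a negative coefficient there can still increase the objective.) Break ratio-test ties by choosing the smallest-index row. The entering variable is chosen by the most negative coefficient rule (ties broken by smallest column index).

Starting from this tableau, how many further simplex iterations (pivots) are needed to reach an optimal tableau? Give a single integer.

1

pivot: y in, s3 out → z = 364/33
No improving column remains; optimal.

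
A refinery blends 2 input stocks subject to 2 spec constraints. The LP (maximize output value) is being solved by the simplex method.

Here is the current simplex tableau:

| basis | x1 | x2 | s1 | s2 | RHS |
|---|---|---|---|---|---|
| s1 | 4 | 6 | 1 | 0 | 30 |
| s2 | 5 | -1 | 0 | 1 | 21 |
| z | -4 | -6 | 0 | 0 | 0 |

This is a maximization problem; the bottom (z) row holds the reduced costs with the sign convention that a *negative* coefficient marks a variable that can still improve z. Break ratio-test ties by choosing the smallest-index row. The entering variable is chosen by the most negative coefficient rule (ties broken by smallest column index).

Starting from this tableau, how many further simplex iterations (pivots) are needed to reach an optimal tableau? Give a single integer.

pivot: x2 in, s1 out → z = 30
No improving column remains; optimal.

1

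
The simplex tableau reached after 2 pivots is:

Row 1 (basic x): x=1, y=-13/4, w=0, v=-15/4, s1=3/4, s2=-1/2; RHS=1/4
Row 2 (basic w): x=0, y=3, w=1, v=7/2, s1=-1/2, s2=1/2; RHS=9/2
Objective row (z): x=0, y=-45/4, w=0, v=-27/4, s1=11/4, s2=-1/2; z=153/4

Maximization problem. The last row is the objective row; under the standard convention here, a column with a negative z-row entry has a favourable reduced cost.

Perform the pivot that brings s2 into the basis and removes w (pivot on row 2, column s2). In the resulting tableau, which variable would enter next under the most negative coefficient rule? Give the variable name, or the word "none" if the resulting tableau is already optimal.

Pivot element 1/2. New z-row = old z-row − (-1/2)·(row 2/(1/2)).
Updated z-row coefficients: x: 0, y: -33/4, w: 1, v: -13/4, s1: 9/4, s2: 0.
The most negative is -33/4 in column y, so y would enter next.

y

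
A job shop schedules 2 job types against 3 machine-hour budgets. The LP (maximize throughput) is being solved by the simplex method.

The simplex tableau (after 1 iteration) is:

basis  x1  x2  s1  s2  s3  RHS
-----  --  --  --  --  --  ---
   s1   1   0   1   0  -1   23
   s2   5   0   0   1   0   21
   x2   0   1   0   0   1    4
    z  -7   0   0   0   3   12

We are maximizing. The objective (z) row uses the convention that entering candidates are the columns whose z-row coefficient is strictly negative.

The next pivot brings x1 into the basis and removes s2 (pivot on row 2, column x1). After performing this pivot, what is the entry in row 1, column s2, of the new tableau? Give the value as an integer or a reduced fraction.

Pivot element is row 2, column x1: 5.
Normalize row 2: new (row 2, s2) = 1/5 = 1/5.
row 1 ← row 1 − 1·(new row 2): 0 − 1·(1/5) = -1/5.

-1/5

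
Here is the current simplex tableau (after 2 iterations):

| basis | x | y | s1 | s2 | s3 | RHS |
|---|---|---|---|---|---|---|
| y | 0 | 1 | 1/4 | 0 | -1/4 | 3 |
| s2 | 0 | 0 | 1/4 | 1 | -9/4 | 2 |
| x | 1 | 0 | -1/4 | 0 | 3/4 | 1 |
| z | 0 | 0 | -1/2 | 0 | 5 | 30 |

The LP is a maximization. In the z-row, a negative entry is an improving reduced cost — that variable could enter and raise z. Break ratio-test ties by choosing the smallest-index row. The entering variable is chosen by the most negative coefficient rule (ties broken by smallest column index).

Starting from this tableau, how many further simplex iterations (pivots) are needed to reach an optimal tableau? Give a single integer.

1

pivot: s1 in, s2 out → z = 34
No improving column remains; optimal.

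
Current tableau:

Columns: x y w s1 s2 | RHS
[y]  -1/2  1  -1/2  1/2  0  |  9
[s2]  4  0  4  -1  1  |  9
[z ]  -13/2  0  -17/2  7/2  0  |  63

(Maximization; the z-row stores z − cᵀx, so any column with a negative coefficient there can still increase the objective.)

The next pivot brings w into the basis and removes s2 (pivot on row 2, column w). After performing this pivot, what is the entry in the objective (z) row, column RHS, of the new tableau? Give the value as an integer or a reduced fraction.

Pivot element is row 2, column w: 4.
Normalize row 2: new (row 2, RHS) = 9/4 = 9/4.
z-row ← z-row − (-17/2)·(new row 2): 63 − (-17/2)·(9/4) = 657/8.

657/8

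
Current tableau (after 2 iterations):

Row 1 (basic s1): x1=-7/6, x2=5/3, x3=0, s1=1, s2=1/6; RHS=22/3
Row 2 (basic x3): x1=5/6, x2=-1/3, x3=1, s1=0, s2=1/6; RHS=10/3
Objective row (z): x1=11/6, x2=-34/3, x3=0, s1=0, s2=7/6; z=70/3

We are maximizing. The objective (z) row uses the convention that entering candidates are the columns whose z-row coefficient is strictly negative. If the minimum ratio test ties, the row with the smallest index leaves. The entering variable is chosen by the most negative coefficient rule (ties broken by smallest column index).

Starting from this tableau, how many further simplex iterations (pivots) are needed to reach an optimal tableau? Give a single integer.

2

pivot: x2 in, s1 out → z = 366/5
pivot: x1 in, x3 out → z = 122
No improving column remains; optimal.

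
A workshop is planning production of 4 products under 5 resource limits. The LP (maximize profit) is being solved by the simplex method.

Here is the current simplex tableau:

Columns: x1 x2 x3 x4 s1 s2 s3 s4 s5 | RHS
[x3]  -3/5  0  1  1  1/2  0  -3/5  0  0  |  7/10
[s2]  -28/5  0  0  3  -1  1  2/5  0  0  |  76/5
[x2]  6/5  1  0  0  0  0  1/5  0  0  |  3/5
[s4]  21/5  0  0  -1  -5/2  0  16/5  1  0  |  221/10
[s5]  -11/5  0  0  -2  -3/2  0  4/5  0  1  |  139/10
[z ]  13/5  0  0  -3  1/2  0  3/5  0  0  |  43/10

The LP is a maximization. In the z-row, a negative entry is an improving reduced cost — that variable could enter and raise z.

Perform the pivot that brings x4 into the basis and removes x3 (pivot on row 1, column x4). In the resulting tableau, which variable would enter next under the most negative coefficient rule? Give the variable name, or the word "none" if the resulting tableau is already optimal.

s3

Pivot element 1. New z-row = old z-row − (-3)·(row 1/1).
Updated z-row coefficients: x1: 4/5, x2: 0, x3: 3, x4: 0, s1: 2, s2: 0, s3: -6/5, s4: 0, s5: 0.
The most negative is -6/5 in column s3, so s3 would enter next.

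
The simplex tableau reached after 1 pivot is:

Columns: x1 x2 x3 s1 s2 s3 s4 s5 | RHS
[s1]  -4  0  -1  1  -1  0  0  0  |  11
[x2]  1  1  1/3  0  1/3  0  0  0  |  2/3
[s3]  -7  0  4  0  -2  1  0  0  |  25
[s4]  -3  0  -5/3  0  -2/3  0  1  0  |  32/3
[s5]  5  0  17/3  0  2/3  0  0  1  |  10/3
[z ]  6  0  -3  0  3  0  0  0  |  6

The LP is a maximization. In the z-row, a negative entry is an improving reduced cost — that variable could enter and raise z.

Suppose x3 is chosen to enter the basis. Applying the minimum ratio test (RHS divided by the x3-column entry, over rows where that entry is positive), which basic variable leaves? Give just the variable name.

s5

Ratios: row 1 (s1): entry -1 ≤ 0, skip; row 2 (x2): (2/3)/(1/3) = 2; row 3 (s3): 25/4 = 25/4; row 4 (s4): entry -5/3 ≤ 0, skip; row 5 (s5): (10/3)/(17/3) = 10/17.
Minimum ratio 10/17 is in the s5 row, so s5 leaves.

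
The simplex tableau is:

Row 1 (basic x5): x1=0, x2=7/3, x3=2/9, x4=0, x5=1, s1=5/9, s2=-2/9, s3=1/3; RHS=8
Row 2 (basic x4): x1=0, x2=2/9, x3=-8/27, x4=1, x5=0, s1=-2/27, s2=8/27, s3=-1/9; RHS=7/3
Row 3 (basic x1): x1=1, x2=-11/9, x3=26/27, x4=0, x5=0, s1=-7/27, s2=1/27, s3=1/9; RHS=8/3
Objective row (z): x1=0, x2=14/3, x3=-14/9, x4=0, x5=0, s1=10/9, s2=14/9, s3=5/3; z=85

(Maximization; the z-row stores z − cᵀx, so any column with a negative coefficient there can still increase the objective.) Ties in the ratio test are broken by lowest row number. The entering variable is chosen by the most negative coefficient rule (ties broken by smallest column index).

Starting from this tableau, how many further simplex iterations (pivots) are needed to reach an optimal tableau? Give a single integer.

1

pivot: x3 in, x1 out → z = 1161/13
No improving column remains; optimal.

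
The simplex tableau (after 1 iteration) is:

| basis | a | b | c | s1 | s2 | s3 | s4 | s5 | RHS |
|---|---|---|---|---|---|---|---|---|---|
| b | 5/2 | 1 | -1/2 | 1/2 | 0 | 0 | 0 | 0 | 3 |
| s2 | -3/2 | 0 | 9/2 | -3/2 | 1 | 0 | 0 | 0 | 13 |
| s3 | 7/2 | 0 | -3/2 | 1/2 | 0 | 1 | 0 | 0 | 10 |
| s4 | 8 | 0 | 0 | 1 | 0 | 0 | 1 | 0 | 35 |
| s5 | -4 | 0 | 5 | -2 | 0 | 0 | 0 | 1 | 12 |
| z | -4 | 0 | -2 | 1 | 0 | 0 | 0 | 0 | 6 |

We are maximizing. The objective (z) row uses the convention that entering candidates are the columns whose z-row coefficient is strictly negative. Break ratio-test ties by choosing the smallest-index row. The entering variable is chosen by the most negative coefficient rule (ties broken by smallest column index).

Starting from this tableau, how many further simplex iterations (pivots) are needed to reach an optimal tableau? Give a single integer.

2

pivot: a in, b out → z = 54/5
pivot: c in, s2 out → z = 62/3
No improving column remains; optimal.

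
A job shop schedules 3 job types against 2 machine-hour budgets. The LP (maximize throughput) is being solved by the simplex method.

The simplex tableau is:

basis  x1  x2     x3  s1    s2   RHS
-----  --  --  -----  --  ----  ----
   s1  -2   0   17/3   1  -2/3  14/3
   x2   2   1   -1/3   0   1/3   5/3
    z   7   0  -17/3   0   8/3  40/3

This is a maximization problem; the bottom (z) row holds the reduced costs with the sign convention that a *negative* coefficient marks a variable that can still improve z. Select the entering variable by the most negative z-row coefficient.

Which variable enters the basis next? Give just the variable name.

x3

Objective-row coefficients: x1: 7, x2: 0, x3: -17/3, s1: 0, s2: 8/3.
The most negative is -17/3 in column x3, so x3 enters.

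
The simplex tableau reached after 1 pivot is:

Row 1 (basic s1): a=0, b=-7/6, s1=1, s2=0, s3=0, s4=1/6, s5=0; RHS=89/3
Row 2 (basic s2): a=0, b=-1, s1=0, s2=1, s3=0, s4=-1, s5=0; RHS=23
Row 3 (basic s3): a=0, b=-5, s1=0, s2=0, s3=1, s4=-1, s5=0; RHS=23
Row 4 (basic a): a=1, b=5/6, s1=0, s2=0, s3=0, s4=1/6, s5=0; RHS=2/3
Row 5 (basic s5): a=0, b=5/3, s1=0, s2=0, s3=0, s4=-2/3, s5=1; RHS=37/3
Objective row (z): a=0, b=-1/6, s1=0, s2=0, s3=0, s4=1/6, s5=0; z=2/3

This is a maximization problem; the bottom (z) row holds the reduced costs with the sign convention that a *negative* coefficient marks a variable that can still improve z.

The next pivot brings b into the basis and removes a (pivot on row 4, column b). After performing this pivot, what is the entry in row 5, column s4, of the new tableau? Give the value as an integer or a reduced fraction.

-1

Pivot element is row 4, column b: 5/6.
Normalize row 4: new (row 4, s4) = (1/6)/(5/6) = 1/5.
row 5 ← row 5 − (5/3)·(new row 4): -2/3 − (5/3)·(1/5) = -1.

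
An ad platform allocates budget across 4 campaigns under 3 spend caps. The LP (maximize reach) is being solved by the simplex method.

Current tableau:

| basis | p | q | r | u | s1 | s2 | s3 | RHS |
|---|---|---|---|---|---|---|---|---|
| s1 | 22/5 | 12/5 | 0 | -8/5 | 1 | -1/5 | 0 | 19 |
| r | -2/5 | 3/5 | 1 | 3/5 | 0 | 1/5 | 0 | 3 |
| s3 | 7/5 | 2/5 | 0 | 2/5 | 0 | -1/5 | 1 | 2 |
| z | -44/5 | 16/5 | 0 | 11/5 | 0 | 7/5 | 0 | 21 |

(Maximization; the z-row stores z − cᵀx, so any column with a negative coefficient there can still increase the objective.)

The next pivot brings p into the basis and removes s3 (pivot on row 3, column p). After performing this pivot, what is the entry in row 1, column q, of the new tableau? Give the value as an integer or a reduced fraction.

Pivot element is row 3, column p: 7/5.
Normalize row 3: new (row 3, q) = (2/5)/(7/5) = 2/7.
row 1 ← row 1 − (22/5)·(new row 3): 12/5 − (22/5)·(2/7) = 8/7.

8/7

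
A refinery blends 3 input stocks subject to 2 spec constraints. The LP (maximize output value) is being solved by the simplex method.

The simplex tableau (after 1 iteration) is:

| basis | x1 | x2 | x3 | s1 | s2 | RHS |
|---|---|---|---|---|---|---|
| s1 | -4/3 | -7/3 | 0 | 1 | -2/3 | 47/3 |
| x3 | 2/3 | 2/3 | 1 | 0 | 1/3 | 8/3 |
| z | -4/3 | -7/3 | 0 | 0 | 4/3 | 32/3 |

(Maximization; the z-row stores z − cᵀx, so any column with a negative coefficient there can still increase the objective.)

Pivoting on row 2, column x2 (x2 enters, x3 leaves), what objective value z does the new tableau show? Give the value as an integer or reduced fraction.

Minimum ratio for x2: (8/3)/(2/3) = 4.
z changes by −(z-row coeff of x2)·ratio = −(-7/3)·4 = 28/3.
New z = 32/3 + (28/3) = 20.

20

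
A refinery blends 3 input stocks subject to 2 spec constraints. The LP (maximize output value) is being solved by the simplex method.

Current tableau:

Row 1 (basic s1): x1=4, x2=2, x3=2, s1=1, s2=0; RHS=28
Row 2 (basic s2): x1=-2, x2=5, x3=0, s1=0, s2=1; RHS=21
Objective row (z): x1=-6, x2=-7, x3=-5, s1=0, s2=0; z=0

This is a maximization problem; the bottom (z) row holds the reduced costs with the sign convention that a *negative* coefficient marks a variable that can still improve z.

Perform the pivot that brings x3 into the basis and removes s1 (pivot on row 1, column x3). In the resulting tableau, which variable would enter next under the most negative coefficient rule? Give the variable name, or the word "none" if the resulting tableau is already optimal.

x2

Pivot element 2. New z-row = old z-row − (-5)·(row 1/2).
Updated z-row coefficients: x1: 4, x2: -2, x3: 0, s1: 5/2, s2: 0.
The most negative is -2 in column x2, so x2 would enter next.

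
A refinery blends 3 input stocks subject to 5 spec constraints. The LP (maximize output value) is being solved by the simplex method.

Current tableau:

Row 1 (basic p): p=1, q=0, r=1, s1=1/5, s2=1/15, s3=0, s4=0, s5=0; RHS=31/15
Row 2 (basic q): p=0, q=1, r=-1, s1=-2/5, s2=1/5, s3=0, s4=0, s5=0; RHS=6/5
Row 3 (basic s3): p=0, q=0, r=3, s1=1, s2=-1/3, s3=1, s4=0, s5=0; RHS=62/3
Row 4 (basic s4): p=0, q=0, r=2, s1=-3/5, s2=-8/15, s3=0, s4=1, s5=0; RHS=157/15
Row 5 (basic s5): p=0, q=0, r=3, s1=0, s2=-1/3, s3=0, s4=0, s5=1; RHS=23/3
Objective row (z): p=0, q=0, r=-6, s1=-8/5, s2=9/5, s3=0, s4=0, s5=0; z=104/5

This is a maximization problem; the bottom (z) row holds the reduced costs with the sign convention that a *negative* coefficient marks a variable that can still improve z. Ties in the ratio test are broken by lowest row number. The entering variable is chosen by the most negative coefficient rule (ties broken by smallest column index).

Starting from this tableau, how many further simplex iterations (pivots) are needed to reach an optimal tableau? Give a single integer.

2

pivot: r in, p out → z = 166/5
pivot: s1 in, r out → z = 112/3
No improving column remains; optimal.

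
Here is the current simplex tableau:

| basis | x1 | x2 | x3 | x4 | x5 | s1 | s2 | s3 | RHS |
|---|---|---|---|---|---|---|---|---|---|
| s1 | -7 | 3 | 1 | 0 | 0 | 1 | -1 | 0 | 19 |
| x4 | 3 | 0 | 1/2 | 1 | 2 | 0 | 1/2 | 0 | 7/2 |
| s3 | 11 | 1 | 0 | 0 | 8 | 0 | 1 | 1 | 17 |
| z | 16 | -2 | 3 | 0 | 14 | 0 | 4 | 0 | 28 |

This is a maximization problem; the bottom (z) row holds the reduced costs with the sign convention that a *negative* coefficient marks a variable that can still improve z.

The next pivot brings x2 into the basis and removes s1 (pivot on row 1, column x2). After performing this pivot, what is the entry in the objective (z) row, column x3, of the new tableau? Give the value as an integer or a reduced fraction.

11/3

Pivot element is row 1, column x2: 3.
Normalize row 1: new (row 1, x3) = 1/3 = 1/3.
z-row ← z-row − (-2)·(new row 1): 3 − (-2)·(1/3) = 11/3.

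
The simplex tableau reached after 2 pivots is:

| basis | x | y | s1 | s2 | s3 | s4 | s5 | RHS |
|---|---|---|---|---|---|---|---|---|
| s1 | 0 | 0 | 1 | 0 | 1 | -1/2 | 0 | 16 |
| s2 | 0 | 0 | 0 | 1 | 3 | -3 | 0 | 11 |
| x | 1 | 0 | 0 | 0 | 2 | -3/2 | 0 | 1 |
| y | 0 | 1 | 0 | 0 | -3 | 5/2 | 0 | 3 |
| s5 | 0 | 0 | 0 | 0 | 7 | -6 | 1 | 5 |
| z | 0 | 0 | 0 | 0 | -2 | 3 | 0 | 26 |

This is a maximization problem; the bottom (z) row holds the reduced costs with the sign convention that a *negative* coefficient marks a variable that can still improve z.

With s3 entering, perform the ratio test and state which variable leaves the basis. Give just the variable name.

x

Ratios: row 1 (s1): 16/1 = 16; row 2 (s2): 11/3 = 11/3; row 3 (x): 1/2 = 1/2; row 4 (y): entry -3 ≤ 0, skip; row 5 (s5): 5/7 = 5/7.
Minimum ratio 1/2 is in the x row, so x leaves.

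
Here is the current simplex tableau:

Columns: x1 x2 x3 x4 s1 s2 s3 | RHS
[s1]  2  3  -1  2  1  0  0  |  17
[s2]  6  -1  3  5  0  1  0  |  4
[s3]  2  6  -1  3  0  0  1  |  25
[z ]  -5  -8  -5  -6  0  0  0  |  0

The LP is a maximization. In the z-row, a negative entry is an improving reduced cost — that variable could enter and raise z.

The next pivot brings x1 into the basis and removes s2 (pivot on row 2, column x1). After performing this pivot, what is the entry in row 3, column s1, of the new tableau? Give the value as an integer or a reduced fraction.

Pivot element is row 2, column x1: 6.
Normalize row 2: new (row 2, s1) = 0/6 = 0.
row 3 ← row 3 − 2·(new row 2): 0 − 2·0 = 0.

0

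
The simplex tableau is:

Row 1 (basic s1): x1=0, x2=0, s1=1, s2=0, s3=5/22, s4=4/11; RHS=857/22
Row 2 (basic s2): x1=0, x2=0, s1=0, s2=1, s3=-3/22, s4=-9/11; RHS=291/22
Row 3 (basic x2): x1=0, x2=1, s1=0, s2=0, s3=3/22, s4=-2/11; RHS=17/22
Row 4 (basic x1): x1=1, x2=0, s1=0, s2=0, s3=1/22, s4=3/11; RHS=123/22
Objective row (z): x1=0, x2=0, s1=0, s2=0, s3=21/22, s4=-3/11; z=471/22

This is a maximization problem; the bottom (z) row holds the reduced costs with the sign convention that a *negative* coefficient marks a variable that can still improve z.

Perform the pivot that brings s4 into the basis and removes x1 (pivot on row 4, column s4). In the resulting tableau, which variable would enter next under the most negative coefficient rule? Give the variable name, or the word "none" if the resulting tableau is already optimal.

Pivot element 3/11. New z-row = old z-row − (-3/11)·(row 4/(3/11)).
Updated z-row coefficients: x1: 1, x2: 0, s1: 0, s2: 0, s3: 1, s4: 0.
No coefficient is strictly negative; the tableau after this pivot is optimal.

none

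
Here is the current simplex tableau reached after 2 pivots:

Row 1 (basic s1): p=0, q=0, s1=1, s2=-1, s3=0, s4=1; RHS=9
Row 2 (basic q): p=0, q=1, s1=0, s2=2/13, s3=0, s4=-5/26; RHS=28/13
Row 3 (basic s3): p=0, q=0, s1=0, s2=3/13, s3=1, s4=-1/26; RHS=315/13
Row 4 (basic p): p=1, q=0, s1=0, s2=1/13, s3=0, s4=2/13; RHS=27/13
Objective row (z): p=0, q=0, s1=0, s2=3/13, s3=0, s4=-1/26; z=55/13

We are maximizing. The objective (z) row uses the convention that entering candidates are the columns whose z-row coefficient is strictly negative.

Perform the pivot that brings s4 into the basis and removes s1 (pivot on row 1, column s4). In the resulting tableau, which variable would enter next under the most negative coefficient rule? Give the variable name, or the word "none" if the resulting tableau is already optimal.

none

Pivot element 1. New z-row = old z-row − (-1/26)·(row 1/1).
Updated z-row coefficients: p: 0, q: 0, s1: 1/26, s2: 5/26, s3: 0, s4: 0.
No coefficient is strictly negative; the tableau after this pivot is optimal.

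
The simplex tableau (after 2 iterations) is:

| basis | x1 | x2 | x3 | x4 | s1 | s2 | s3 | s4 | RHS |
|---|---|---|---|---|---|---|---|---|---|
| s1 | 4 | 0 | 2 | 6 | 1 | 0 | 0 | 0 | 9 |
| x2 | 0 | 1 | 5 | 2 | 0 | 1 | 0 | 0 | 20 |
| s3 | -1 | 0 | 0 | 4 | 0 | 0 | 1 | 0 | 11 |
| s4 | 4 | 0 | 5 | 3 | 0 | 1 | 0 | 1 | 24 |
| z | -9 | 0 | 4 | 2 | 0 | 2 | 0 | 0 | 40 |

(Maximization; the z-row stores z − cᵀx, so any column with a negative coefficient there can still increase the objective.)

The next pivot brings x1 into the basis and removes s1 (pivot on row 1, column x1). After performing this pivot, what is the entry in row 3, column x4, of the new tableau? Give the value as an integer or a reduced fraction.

11/2

Pivot element is row 1, column x1: 4.
Normalize row 1: new (row 1, x4) = 6/4 = 3/2.
row 3 ← row 3 − (-1)·(new row 1): 4 − (-1)·(3/2) = 11/2.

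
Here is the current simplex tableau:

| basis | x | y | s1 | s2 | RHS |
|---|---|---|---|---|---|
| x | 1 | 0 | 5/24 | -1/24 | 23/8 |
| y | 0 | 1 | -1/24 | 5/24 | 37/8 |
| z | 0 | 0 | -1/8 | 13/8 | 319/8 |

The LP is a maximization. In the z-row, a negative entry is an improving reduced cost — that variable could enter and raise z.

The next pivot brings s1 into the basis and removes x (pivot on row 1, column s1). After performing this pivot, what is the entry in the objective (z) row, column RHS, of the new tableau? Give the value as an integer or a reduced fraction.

208/5

Pivot element is row 1, column s1: 5/24.
Normalize row 1: new (row 1, RHS) = (23/8)/(5/24) = 69/5.
z-row ← z-row − (-1/8)·(new row 1): 319/8 − (-1/8)·(69/5) = 208/5.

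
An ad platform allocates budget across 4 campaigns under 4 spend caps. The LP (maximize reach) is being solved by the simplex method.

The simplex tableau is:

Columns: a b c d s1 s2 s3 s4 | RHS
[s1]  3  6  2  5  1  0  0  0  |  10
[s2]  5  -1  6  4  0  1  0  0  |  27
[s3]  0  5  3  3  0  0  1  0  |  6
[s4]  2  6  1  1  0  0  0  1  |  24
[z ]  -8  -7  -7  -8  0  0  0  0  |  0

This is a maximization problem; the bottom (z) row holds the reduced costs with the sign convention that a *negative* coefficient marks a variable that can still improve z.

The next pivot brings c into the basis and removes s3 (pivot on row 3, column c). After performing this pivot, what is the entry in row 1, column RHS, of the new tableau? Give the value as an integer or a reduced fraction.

Pivot element is row 3, column c: 3.
Normalize row 3: new (row 3, RHS) = 6/3 = 2.
row 1 ← row 1 − 2·(new row 3): 10 − 2·2 = 6.

6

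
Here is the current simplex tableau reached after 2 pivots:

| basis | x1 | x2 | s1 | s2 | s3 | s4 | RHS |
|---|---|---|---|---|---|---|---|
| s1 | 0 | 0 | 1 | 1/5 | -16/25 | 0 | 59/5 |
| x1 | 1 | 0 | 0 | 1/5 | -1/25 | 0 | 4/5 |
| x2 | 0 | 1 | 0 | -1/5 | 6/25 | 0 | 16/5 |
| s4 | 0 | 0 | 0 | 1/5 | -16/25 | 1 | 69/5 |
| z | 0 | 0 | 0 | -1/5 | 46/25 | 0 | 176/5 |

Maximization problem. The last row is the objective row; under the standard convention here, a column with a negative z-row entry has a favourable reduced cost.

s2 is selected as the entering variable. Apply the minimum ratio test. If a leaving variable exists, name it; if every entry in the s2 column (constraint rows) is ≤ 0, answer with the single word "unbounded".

x1

Ratios: row 1 (s1): (59/5)/(1/5) = 59; row 2 (x1): (4/5)/(1/5) = 4; row 3 (x2): entry -1/5 ≤ 0, skip; row 4 (s4): (69/5)/(1/5) = 69.
Minimum ratio is in the x1 row, so x1 leaves.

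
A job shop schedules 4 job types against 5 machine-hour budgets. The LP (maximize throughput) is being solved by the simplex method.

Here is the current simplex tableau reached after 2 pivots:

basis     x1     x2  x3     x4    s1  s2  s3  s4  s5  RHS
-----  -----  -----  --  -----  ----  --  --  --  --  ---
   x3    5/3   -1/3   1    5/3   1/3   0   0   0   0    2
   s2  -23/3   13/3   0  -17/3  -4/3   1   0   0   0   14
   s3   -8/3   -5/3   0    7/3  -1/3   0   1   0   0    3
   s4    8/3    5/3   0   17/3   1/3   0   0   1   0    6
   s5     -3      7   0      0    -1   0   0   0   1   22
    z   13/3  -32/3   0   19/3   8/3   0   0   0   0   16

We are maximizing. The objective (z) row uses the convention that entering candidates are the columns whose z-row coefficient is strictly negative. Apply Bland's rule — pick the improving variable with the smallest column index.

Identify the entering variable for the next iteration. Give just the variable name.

x2

Objective-row coefficients: x1: 13/3, x2: -32/3, x3: 0, x4: 19/3, s1: 8/3, s2: 0, s3: 0, s4: 0, s5: 0.
Improving columns: x2. Bland's rule picks the smallest column index → x2.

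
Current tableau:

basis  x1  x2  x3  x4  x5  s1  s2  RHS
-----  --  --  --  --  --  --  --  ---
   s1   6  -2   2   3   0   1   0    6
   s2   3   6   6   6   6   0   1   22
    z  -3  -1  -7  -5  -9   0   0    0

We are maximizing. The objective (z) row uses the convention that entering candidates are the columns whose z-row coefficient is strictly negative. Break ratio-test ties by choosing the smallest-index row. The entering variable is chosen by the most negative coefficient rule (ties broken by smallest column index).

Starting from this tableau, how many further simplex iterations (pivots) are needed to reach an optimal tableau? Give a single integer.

1

pivot: x5 in, s2 out → z = 33
No improving column remains; optimal.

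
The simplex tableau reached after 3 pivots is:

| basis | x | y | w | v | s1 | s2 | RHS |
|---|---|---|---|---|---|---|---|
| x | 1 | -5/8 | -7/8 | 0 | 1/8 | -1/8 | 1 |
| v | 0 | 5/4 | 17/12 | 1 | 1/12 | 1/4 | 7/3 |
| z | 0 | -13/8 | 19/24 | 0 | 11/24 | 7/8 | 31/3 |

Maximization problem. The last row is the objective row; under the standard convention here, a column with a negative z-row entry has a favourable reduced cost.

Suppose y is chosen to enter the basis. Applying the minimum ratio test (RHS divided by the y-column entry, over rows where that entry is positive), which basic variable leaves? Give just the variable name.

v

Ratios: row 1 (x): entry -5/8 ≤ 0, skip; row 2 (v): (7/3)/(5/4) = 28/15.
Minimum ratio 28/15 is in the v row, so v leaves.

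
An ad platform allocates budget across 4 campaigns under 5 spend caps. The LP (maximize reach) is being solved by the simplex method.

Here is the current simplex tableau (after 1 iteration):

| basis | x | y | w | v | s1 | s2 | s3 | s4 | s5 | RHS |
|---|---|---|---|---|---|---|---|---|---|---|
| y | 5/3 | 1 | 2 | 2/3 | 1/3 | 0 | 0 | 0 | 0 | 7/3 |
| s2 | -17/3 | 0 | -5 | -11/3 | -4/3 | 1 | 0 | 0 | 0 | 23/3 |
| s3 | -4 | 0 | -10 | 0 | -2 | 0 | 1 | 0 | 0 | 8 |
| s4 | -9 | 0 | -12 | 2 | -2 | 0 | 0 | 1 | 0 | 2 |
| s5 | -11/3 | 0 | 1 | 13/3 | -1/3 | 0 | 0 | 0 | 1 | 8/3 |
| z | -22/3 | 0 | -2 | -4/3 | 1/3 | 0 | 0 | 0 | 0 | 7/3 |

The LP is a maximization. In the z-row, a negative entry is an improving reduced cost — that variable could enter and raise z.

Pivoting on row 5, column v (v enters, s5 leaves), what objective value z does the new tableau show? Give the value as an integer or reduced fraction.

41/13

Minimum ratio for v: (8/3)/(13/3) = 8/13.
z changes by −(z-row coeff of v)·ratio = −(-4/3)·(8/13) = 32/39.
New z = 7/3 + (32/39) = 41/13.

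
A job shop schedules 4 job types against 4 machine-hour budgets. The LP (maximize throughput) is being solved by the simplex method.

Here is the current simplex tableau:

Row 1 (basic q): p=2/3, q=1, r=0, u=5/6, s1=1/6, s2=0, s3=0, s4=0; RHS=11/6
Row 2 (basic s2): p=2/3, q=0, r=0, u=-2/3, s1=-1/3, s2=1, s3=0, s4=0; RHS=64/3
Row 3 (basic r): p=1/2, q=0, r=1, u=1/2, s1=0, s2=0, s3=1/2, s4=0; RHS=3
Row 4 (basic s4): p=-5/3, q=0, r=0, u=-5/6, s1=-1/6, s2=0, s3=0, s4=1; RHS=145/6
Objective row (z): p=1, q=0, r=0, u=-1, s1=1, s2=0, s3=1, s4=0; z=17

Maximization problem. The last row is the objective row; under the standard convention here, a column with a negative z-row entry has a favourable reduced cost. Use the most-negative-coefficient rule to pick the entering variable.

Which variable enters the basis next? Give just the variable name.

Objective-row coefficients: p: 1, q: 0, r: 0, u: -1, s1: 1, s2: 0, s3: 1, s4: 0.
The most negative is -1 in column u, so u enters.

u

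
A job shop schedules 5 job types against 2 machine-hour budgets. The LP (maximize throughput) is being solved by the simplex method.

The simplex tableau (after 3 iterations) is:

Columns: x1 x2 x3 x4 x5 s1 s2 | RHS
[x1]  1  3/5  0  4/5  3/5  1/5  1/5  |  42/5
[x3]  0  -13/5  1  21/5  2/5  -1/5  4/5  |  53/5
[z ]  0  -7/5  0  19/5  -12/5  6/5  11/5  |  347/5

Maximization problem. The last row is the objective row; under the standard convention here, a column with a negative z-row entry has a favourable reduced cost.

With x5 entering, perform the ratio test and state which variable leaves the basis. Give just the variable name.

x1

Ratios: row 1 (x1): (42/5)/(3/5) = 14; row 2 (x3): (53/5)/(2/5) = 53/2.
Minimum ratio 14 is in the x1 row, so x1 leaves.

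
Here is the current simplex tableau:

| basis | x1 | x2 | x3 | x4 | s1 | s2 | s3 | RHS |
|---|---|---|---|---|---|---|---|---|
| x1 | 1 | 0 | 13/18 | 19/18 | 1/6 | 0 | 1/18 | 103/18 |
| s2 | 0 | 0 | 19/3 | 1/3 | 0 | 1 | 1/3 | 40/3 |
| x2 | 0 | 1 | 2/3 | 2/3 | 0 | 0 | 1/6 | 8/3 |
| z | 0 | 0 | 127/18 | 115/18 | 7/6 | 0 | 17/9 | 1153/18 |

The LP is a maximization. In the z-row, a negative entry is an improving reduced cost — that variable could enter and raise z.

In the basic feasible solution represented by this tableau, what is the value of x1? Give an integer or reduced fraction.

103/18

x1 is basic (row 1); its value is the RHS of that row: 103/18.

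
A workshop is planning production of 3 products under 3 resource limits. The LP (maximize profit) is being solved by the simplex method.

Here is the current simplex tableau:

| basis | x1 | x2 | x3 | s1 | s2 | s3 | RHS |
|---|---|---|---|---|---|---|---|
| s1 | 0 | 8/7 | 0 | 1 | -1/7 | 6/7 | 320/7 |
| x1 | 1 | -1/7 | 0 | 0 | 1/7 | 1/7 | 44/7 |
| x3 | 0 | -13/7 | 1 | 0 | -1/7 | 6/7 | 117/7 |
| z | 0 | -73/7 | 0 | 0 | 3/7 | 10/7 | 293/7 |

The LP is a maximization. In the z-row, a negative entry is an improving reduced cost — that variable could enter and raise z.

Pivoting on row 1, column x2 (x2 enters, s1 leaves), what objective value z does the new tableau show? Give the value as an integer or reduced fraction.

Minimum ratio for x2: (320/7)/(8/7) = 40.
z changes by −(z-row coeff of x2)·ratio = −(-73/7)·40 = 2920/7.
New z = 293/7 + (2920/7) = 459.

459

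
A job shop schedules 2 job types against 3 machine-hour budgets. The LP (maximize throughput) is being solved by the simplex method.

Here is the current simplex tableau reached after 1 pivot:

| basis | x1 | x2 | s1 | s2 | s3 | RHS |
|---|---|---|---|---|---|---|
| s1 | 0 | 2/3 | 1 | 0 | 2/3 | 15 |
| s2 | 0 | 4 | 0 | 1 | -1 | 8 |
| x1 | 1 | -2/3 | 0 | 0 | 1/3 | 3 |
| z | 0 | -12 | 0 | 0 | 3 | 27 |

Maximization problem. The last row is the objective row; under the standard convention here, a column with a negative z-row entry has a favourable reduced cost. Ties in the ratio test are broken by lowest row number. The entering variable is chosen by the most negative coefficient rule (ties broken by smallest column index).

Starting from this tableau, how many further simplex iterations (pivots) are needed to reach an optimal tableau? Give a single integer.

1

pivot: x2 in, s2 out → z = 51
No improving column remains; optimal.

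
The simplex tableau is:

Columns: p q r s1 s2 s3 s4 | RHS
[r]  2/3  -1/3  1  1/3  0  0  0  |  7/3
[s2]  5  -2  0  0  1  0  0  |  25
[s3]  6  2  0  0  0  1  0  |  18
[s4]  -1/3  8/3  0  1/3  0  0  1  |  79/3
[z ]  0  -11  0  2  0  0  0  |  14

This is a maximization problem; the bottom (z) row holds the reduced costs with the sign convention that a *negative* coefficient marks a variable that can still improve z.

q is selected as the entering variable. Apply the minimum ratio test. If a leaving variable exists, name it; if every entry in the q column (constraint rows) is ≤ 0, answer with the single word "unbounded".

Ratios: row 1 (r): entry -1/3 ≤ 0, skip; row 2 (s2): entry -2 ≤ 0, skip; row 3 (s3): 18/2 = 9; row 4 (s4): (79/3)/(8/3) = 79/8.
Minimum ratio is in the s3 row, so s3 leaves.

s3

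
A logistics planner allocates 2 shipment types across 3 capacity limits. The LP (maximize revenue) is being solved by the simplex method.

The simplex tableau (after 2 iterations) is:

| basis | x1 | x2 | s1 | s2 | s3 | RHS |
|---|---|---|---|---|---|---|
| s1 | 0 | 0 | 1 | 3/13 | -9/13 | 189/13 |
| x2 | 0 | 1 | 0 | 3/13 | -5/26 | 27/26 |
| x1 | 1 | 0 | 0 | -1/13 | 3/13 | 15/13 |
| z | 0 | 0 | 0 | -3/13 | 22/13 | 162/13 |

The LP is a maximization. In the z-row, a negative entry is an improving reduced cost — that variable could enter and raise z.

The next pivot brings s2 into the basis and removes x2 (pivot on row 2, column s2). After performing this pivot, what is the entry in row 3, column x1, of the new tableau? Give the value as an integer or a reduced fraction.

1

Pivot element is row 2, column s2: 3/13.
Normalize row 2: new (row 2, x1) = 0/(3/13) = 0.
row 3 ← row 3 − (-1/13)·(new row 2): 1 − (-1/13)·0 = 1.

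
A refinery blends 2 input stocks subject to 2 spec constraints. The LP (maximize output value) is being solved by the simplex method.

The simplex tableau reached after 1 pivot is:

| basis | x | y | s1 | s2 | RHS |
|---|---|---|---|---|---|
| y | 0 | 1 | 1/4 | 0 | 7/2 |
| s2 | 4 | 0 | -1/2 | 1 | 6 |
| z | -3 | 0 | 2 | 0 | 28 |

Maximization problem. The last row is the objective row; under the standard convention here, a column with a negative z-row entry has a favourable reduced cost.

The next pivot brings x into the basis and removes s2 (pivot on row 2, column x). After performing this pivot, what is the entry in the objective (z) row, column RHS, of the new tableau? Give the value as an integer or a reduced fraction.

Pivot element is row 2, column x: 4.
Normalize row 2: new (row 2, RHS) = 6/4 = 3/2.
z-row ← z-row − (-3)·(new row 2): 28 − (-3)·(3/2) = 65/2.

65/2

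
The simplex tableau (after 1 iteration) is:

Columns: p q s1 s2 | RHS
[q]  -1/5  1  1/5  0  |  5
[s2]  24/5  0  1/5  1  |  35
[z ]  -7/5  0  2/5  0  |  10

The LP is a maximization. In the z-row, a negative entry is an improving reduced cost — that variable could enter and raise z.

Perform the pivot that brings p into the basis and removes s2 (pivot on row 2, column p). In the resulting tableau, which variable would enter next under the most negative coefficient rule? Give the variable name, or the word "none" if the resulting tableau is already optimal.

none

Pivot element 24/5. New z-row = old z-row − (-7/5)·(row 2/(24/5)).
Updated z-row coefficients: p: 0, q: 0, s1: 11/24, s2: 7/24.
No coefficient is strictly negative; the tableau after this pivot is optimal.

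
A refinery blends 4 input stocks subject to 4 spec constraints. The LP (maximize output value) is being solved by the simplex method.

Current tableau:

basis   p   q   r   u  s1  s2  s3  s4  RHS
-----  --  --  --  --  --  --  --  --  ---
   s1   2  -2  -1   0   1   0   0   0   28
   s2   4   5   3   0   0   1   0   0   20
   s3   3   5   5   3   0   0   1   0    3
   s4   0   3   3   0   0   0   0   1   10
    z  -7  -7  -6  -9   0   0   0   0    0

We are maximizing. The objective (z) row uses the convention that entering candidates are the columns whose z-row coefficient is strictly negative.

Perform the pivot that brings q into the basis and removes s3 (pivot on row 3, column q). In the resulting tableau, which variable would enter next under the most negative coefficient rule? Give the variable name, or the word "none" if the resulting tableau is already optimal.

Pivot element 5. New z-row = old z-row − (-7)·(row 3/5).
Updated z-row coefficients: p: -14/5, q: 0, r: 1, u: -24/5, s1: 0, s2: 0, s3: 7/5, s4: 0.
The most negative is -24/5 in column u, so u would enter next.

u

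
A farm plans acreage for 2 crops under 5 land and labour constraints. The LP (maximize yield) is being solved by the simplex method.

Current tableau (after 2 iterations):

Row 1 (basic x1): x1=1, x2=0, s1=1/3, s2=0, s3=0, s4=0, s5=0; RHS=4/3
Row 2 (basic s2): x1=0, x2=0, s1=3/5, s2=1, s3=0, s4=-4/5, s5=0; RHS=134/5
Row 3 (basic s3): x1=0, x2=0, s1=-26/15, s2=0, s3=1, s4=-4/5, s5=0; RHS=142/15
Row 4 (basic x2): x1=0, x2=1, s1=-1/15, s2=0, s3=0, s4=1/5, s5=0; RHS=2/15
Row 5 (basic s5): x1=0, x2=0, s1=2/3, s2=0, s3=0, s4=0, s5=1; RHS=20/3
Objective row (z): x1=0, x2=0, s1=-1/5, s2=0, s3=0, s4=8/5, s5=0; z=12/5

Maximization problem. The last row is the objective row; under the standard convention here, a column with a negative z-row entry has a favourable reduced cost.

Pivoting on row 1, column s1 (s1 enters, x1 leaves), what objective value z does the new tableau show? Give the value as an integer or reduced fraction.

Minimum ratio for s1: (4/3)/(1/3) = 4.
z changes by −(z-row coeff of s1)·ratio = −(-1/5)·4 = 4/5.
New z = 12/5 + (4/5) = 16/5.

16/5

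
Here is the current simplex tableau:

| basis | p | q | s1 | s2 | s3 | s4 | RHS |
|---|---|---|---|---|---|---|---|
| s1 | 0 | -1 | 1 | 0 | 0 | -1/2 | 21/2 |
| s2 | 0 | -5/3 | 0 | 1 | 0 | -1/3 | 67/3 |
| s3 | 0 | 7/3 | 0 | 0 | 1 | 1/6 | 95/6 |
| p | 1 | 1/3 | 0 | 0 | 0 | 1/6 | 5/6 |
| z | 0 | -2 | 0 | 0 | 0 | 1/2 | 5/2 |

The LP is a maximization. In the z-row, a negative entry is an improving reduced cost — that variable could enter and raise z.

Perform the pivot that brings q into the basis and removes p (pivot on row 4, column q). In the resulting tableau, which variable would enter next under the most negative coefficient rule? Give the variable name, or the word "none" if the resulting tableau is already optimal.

none

Pivot element 1/3. New z-row = old z-row − (-2)·(row 4/(1/3)).
Updated z-row coefficients: p: 6, q: 0, s1: 0, s2: 0, s3: 0, s4: 3/2.
No coefficient is strictly negative; the tableau after this pivot is optimal.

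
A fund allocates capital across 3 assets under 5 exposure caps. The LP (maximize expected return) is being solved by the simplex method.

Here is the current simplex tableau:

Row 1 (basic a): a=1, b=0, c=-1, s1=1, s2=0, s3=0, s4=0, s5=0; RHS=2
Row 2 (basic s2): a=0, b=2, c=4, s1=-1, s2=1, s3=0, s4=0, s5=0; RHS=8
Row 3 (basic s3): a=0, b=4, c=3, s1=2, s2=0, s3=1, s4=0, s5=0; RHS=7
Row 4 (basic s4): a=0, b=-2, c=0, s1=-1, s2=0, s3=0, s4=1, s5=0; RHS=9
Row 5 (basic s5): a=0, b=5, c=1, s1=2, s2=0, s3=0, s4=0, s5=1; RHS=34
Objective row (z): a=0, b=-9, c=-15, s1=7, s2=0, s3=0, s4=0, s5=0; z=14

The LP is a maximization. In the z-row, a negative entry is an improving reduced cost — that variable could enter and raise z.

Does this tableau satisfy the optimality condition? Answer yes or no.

no

Column b has objective-row coefficient -9, which is negative; an improving pivot exists, so not yet optimal.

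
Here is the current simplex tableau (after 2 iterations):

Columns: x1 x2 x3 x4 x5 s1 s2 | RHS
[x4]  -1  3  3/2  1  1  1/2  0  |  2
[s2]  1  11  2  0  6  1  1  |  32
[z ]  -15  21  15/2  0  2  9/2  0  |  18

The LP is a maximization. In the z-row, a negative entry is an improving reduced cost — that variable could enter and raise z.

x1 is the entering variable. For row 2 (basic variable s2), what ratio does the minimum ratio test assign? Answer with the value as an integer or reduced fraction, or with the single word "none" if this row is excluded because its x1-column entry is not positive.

Ratio = RHS / (x1 entry) = 32 / 1 = 32.

32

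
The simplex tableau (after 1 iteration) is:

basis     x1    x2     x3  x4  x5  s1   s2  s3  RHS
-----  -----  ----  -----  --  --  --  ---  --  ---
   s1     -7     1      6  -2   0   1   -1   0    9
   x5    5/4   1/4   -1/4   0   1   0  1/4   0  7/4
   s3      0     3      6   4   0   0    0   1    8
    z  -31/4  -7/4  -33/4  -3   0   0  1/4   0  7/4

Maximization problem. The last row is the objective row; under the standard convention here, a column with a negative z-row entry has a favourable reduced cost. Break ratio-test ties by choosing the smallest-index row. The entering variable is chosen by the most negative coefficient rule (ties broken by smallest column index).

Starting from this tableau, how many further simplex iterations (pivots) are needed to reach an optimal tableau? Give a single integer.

pivot: x3 in, s3 out → z = 51/4
pivot: x1 in, x5 out → z = 77/3
No improving column remains; optimal.

2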